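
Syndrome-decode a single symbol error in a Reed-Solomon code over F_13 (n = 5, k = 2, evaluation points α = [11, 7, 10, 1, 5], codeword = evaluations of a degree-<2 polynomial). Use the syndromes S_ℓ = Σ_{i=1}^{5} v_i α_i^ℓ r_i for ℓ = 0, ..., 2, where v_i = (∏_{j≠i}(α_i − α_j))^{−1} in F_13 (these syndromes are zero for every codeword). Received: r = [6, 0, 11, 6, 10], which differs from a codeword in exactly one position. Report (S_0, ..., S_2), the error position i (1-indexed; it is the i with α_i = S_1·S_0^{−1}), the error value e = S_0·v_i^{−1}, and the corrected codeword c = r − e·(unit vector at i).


S = (1, 1, 1), error at position 4, error magnitude e = 2, c = [6, 0, 11, 4, 10].

Step 1: column multipliers v_i = (∏_{j≠i}(α_i − α_j))^{−1} mod 13.
  i = 1 (α = 11): (11−7)(11−10)(11−1)(11−5) = 4·1·10·6 = 240 ≡ 6, so v_1 = 6^{−1} = 11 (mod 13).
  i = 2 (α = 7): (7−11)(7−10)(7−1)(7−5) = (−4)·(−3)·6·2 = 144 ≡ 1, so v_2 = 1^{−1} = 1 (mod 13).
  i = 3 (α = 10): (10−11)(10−7)(10−1)(10−5) = (−1)·3·9·5 = −135 ≡ 8, so v_3 = 8^{−1} = 5 (mod 13).
  i = 4 (α = 1): (1−11)(1−7)(1−10)(1−5) = (−10)·(−6)·(−9)·(−4) = 2160 ≡ 2, so v_4 = 2^{−1} = 7 (mod 13).
  i = 5 (α = 5): (5−11)(5−7)(5−10)(5−1) = (−6)·(−2)·(−5)·4 = −240 ≡ 7, so v_5 = 7^{−1} = 2 (mod 13).
  v = [11, 1, 5, 7, 2].
Step 2: syndromes of r = [6, 0, 11, 6, 10] (all sums mod 13).
  S_0 = Σ v_i r_i = 11·6 + 1·0 + 5·11 + 7·6 + 2·10 = 183 ≡ 1.
  S_1 = Σ v_i α_i r_i = 11·11·6 + 1·7·0 + 5·10·11 + 7·1·6 + 2·5·10 = 1418 ≡ 1.
  α_i^2 mod 13 = [4, 10, 9, 1, 12].
  S_2 = Σ v_i α_i^2 r_i = 11·4·6 + 1·10·0 + 5·9·11 + 7·1·6 + 2·12·10 = 1041 ≡ 1.
  S = (1, 1, 1) ≠ 0, so r is not a codeword (an error is present).
Step 3: locate the error. For a single error e at position i, S_ℓ = v_i·e·α_i^ℓ, so α_err = S_1/S_0.
  S_0^{−1} = 1^{−1} = 1 (mod 13), so α_err = 1·1 = 1 ≡ 1 = α_4. Error position i = 4.
  Consistency check: S_2/S_1 = 1·1 = 1 ≡ 1 = α_err ✓ (single-error assumption holds).
Step 4: error magnitude e = S_0/v_4 = S_0·∏_{j≠4}(α_4 − α_j) = 1·2 = 2 ≡ 2 (mod 13).
Step 5: correct position 4: c_4 = r_4 − e = 6 − 2 ≡ 4 (mod 13). Hence c = [6, 0, 11, 4, 10].
  Check: interpolating c through the α_i gives m(x) = 9 + 8·x (degree < 2) with m(α_i) = c_i for every i, so c is indeed a codeword.


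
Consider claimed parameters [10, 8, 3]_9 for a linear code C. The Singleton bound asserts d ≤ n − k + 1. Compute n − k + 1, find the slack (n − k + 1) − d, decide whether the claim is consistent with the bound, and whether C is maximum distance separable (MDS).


Singleton RHS = n − k + 1 = 3, slack = 0, bound satisfied, MDS.

Singleton bound: d ≤ n − k + 1.
Here n = 10, k = 8, so n − k + 1 = 3.
Given d = 3, check d ≤ 3: YES.
Slack = (n − k + 1) − d = 0.
The code is MDS (slack = 0).
Description: the claimed parameters are [10, 8, 3]_9; such a code would be MDS (meets Singleton bound).


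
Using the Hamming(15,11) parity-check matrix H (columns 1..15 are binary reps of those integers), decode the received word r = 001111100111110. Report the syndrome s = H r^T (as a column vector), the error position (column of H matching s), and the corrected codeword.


s = (1, 1, 0, 1)^T, error position = 13, corrected codeword c = 001111100111010

Compute s = H r^T mod 2 one row at a time:
  s_1 = 0 + 0 + 1 + 1 + 1 + 1 + 1 + 0 = 5 ≡ 1 (mod 2).
  s_2 = 1 + 1 + 1 + 1 + 1 + 1 + 1 + 0 = 7 ≡ 1 (mod 2).
  s_3 = 0 + 1 + 1 + 1 + 1 + 1 + 1 + 0 = 6 ≡ 0 (mod 2).
  s_4 = 0 + 1 + 1 + 1 + 0 + 1 + 1 + 0 = 5 ≡ 1 (mod 2).
s = (1, 1, 0, 1)^T — this equals column 13 of H (binary 1101), so error is at position 13.
Correct: flip bit 13 of r = 001111100111110 to get c = 001111100111010.


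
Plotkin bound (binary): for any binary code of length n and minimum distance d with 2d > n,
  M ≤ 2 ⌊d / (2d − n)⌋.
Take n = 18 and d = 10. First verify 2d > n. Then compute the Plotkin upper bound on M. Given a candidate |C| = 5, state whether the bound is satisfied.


Plotkin bound M ≤ 10; given |C| = 5 ≤ bound (satisfied).

Check applicability: 2d = 20, n = 18.
2d − n = 2 > 0, so Plotkin applies.
Compute d/(2d−n) = 10/2 ≈ 5.0000.
⌊d/(2d−n)⌋ = 5.
Plotkin bound: M ≤ 2·5 = 10.
Given |C| = 5, check: satisfied.
This |C| is below the Plotkin bound.


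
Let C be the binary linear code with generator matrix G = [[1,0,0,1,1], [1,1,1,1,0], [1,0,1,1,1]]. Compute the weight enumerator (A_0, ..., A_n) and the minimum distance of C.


Weight distribution: A_0 = 1, A_1 = 1, A_2 = 1, A_3 = 3, A_4 = 2. Minimum distance d = 1.

Enumerate all 2^3 = 8 messages m ∈ F_2^3.
For each, compute codeword c = mG in F_2^5, then tally its weight.
  m = 000 → c = 00000, weight = 0.
  m = 100 → c = 10011, weight = 3.
  m = 010 → c = 11110, weight = 4.
  m = 110 → c = 01101, weight = 3.
  m = 001 → c = 10111, weight = 4.
  m = 101 → c = 00100, weight = 1.
  m = 011 → c = 01001, weight = 2.
  m = 111 → c = 11010, weight = 3.
Tally weights:
  weight 0: 1 codewords.
  weight 1: 1 codewords.
  weight 2: 1 codewords.
  weight 3: 3 codewords.
  weight 4: 2 codewords.
Minimum distance d = smallest w > 0 with A_w > 0 = 1.
Sanity: Σ A_w = 8 = 2^3 = 8 ✓.


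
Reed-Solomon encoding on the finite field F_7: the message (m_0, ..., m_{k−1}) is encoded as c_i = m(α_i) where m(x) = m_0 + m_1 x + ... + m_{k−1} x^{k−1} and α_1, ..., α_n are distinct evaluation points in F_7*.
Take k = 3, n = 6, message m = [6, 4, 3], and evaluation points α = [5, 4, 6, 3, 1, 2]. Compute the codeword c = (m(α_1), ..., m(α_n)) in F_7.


c = [3, 0, 5, 3, 6, 5]

Message polynomial: m(x) = 6 + 4·x + 3·x^2 (mod 7).
For each evaluation point α_i, compute m(α_i) mod 7:
  α_1 = 5: Horner steps 3 → 5 → 3, so m(5) = 3.
  α_2 = 4: Horner steps 3 → 2 → 0, so m(4) = 0.
  α_3 = 6: Horner steps 3 → 1 → 5, so m(6) = 5.
  α_4 = 3: Horner steps 3 → 6 → 3, so m(3) = 3.
  α_5 = 1: Horner steps 3 → 0 → 6, so m(1) = 6.
  α_6 = 2: Horner steps 3 → 3 → 5, so m(2) = 5.
Codeword c = [3, 0, 5, 3, 6, 5] ∈ F_7^6.


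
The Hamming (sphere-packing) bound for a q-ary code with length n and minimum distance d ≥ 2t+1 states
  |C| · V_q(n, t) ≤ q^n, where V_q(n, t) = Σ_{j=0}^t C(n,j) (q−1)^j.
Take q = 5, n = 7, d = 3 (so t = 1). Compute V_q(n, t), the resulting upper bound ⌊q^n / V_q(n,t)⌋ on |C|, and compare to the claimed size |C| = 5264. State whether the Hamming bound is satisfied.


V_q(n, t) = 29, q^n = 78125, Hamming bound = 2693, |C| = 5264 > bound (violated).

Step 1: Compute V_q(n, t) = Σ_{j=0}^1 C(n, j) (q−1)^j.
  j = 0: C(7,0)·(4)^0 = 1·1 = 1.
  j = 1: C(7,1)·(4)^1 = 7·4 = 28.
  V_q(n, t) = 1 + 28 = 29.
Step 2: q^n = 5^7 = 78125.
Step 3: Hamming bound ⌊q^n / V_q(n,t)⌋ = ⌊78125/29⌋ = 2693.
Step 4: Compare |C| = 5264 to 2693: violated.
The claimed |C| lies above the Hamming bound, so no 5-ary code of length 7 with d ≥ 3 can have 5264 codewords.


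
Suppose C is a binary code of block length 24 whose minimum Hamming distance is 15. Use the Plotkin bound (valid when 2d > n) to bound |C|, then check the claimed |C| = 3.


Plotkin bound M ≤ 4; given |C| = 3 ≤ bound (satisfied).

Check applicability: 2d = 30, n = 24.
2d − n = 6 > 0, so Plotkin applies.
Compute d/(2d−n) = 15/6 ≈ 2.5000.
⌊d/(2d−n)⌋ = 2.
Plotkin bound: M ≤ 2·2 = 4.
Given |C| = 3, check: satisfied.
This |C| is below the Plotkin bound.


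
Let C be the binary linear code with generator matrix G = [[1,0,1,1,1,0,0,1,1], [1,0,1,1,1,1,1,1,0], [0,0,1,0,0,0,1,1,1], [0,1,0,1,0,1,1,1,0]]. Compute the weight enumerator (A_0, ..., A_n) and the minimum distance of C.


Weight distribution: A_0 = 1, A_3 = 2, A_4 = 5, A_5 = 4, A_6 = 2, A_7 = 2. Minimum distance d = 3.

Enumerate all 2^4 = 16 messages m ∈ F_2^4.
For each, compute codeword c = mG in F_2^9, then tally its weight.
  m = 0000 → c = 000000000, weight = 0.
  m = 1000 → c = 101110011, weight = 6.
  m = 0100 → c = 101111110, weight = 7.
  m = 1100 → c = 000001101, weight = 3.
  m = 0010 → c = 001000111, weight = 4.
  m = 1010 → c = 100110100, weight = 4.
  m = 0110 → c = 100111001, weight = 5.
  m = 1110 → c = 001001010, weight = 3.
  m = 0001 → c = 010101110, weight = 5.
  m = 1001 → c = 111011101, weight = 7.
  m = 0101 → c = 111010000, weight = 4.
  m = 1101 → c = 010100011, weight = 4.
  m = 0011 → c = 011101001, weight = 5.
  m = 1011 → c = 110011010, weight = 5.
  m = 0111 → c = 110010111, weight = 6.
  m = 1111 → c = 011100100, weight = 4.
Tally weights:
  weight 0: 1 codewords.
  weight 3: 2 codewords.
  weight 4: 5 codewords.
  weight 5: 4 codewords.
  weight 6: 2 codewords.
  weight 7: 2 codewords.
Minimum distance d = smallest w > 0 with A_w > 0 = 3.
Sanity: Σ A_w = 16 = 2^4 = 16 ✓.


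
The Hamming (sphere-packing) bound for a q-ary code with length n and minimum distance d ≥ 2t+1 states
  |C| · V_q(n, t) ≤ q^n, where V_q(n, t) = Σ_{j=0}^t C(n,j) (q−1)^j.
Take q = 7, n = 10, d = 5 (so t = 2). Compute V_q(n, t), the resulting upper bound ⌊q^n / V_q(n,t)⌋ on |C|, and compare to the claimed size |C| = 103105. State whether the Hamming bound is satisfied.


V_q(n, t) = 1681, q^n = 282475249, Hamming bound = 168040, |C| = 103105 ≤ bound (satisfied).

Step 1: Compute V_q(n, t) = Σ_{j=0}^2 C(n, j) (q−1)^j.
  j = 0: C(10,0)·(6)^0 = 1·1 = 1.
  j = 1: C(10,1)·(6)^1 = 10·6 = 60.
  j = 2: C(10,2)·(6)^2 = 45·36 = 1620.
  V_q(n, t) = 1 + 60 + 1620 = 1681.
Step 2: q^n = 7^10 = 282475249.
Step 3: Hamming bound ⌊q^n / V_q(n,t)⌋ = ⌊282475249/1681⌋ = 168040.
Step 4: Compare |C| = 103105 to 168040: satisfied.
The claimed |C| lies below the Hamming bound.


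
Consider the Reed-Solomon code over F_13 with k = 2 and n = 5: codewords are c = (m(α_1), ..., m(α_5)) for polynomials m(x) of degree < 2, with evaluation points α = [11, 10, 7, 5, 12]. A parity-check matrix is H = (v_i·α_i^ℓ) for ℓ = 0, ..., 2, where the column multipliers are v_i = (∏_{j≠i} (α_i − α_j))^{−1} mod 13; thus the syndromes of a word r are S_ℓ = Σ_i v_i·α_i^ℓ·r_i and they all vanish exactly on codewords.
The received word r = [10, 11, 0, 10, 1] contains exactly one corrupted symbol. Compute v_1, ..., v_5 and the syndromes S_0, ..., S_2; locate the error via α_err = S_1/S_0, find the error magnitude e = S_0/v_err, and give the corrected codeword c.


S = (2, 9, 8), error at position 1, error magnitude e = 4, c = [6, 11, 0, 10, 1].

Step 1: column multipliers v_i = (∏_{j≠i}(α_i − α_j))^{−1} mod 13.
  i = 1 (α = 11): (11−10)(11−7)(11−5)(11−12) = 1·4·6·(−1) = −24 ≡ 2, so v_1 = 2^{−1} = 7 (mod 13).
  i = 2 (α = 10): (10−11)(10−7)(10−5)(10−12) = (−1)·3·5·(−2) = 30 ≡ 4, so v_2 = 4^{−1} = 10 (mod 13).
  i = 3 (α = 7): (7−11)(7−10)(7−5)(7−12) = (−4)·(−3)·2·(−5) = −120 ≡ 10, so v_3 = 10^{−1} = 4 (mod 13).
  i = 4 (α = 5): (5−11)(5−10)(5−7)(5−12) = (−6)·(−5)·(−2)·(−7) = 420 ≡ 4, so v_4 = 4^{−1} = 10 (mod 13).
  i = 5 (α = 12): (12−11)(12−10)(12−7)(12−5) = 1·2·5·7 = 70 ≡ 5, so v_5 = 5^{−1} = 8 (mod 13).
  v = [7, 10, 4, 10, 8].
Step 2: syndromes of r = [10, 11, 0, 10, 1] (all sums mod 13).
  S_0 = Σ v_i r_i = 7·10 + 10·11 + 4·0 + 10·10 + 8·1 = 288 ≡ 2.
  S_1 = Σ v_i α_i r_i = 7·11·10 + 10·10·11 + 4·7·0 + 10·5·10 + 8·12·1 = 2466 ≡ 9.
  α_i^2 mod 13 = [4, 9, 10, 12, 1].
  S_2 = Σ v_i α_i^2 r_i = 7·4·10 + 10·9·11 + 4·10·0 + 10·12·10 + 8·1·1 = 2478 ≡ 8.
  S = (2, 9, 8) ≠ 0, so r is not a codeword (an error is present).
Step 3: locate the error. For a single error e at position i, S_ℓ = v_i·e·α_i^ℓ, so α_err = S_1/S_0.
  S_0^{−1} = 2^{−1} = 7 (mod 13), so α_err = 9·7 = 63 ≡ 11 = α_1. Error position i = 1.
  Consistency check: S_2/S_1 = 8·3 = 24 ≡ 11 = α_err ✓ (single-error assumption holds).
Step 4: error magnitude e = S_0/v_1 = S_0·∏_{j≠1}(α_1 − α_j) = 2·2 = 4 ≡ 4 (mod 13).
Step 5: correct position 1: c_1 = r_1 − e = 10 − 4 ≡ 6 (mod 13). Hence c = [6, 11, 0, 10, 1].
  Check: interpolating c through the α_i gives m(x) = 9 + 8·x (degree < 2) with m(α_i) = c_i for every i, so c is indeed a codeword.


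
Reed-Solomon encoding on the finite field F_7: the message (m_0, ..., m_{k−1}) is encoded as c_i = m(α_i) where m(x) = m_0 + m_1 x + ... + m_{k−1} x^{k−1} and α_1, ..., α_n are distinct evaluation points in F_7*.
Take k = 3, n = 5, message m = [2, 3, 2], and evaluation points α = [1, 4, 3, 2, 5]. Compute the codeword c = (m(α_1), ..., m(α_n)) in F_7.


c = [0, 4, 1, 2, 4]

Message polynomial: m(x) = 2 + 3·x + 2·x^2 (mod 7).
For each evaluation point α_i, compute m(α_i) mod 7:
  α_1 = 1: Horner steps 2 → 5 → 0, so m(1) = 0.
  α_2 = 4: Horner steps 2 → 4 → 4, so m(4) = 4.
  α_3 = 3: Horner steps 2 → 2 → 1, so m(3) = 1.
  α_4 = 2: Horner steps 2 → 0 → 2, so m(2) = 2.
  α_5 = 5: Horner steps 2 → 6 → 4, so m(5) = 4.
Codeword c = [0, 4, 1, 2, 4] ∈ F_7^5.


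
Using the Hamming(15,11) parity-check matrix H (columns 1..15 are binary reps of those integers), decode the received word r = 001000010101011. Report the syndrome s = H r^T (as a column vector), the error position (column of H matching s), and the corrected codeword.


s = (1, 1, 0, 0)^T, error position = 12, corrected codeword c = 001000010100011

Compute s = H r^T mod 2 one row at a time:
  s_1 = 1 + 0 + 1 + 0 + 1 + 0 + 1 + 1 = 5 ≡ 1 (mod 2).
  s_2 = 0 + 0 + 0 + 0 + 1 + 0 + 1 + 1 = 3 ≡ 1 (mod 2).
  s_3 = 0 + 1 + 0 + 0 + 1 + 0 + 1 + 1 = 4 ≡ 0 (mod 2).
  s_4 = 0 + 1 + 0 + 0 + 0 + 0 + 0 + 1 = 2 ≡ 0 (mod 2).
s = (1, 1, 0, 0)^T — this equals column 12 of H (binary 1100), so error is at position 12.
Correct: flip bit 12 of r = 001000010101011 to get c = 001000010100011.


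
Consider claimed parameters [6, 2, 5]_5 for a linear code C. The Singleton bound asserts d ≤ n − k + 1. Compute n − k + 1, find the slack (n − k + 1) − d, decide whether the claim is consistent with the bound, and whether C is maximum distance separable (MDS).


Singleton RHS = n − k + 1 = 5, slack = 0, bound satisfied, MDS.

Singleton bound: d ≤ n − k + 1.
Here n = 6, k = 2, so n − k + 1 = 5.
Given d = 5, check d ≤ 5: YES.
Slack = (n − k + 1) − d = 0.
The code is MDS (slack = 0).
Description: the claimed parameters are [6, 2, 5]_5; such a code would be MDS (meets Singleton bound).


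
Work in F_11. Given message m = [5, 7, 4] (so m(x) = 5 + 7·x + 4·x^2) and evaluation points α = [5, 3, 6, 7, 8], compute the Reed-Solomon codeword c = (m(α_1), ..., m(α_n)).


c = [8, 7, 4, 8, 9]

Message polynomial: m(x) = 5 + 7·x + 4·x^2 (mod 11).
For each evaluation point α_i, compute m(α_i) mod 11:
  α_1 = 5: Horner steps 4 → 5 → 8, so m(5) = 8.
  α_2 = 3: Horner steps 4 → 8 → 7, so m(3) = 7.
  α_3 = 6: Horner steps 4 → 9 → 4, so m(6) = 4.
  α_4 = 7: Horner steps 4 → 2 → 8, so m(7) = 8.
  α_5 = 8: Horner steps 4 → 6 → 9, so m(8) = 9.
Codeword c = [8, 7, 4, 8, 9] ∈ F_11^5.


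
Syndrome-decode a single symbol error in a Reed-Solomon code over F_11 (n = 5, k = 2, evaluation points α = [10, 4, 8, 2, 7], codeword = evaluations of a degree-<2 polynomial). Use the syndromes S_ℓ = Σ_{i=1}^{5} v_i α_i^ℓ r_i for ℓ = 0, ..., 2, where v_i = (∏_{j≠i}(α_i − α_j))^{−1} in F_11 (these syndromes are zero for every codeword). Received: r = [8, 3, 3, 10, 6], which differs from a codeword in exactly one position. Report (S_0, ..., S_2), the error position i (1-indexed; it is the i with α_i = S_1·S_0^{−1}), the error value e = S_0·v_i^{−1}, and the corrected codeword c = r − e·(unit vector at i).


S = (1, 4, 5), error at position 2, error magnitude e = 10, c = [8, 4, 3, 10, 6].

Step 1: column multipliers v_i = (∏_{j≠i}(α_i − α_j))^{−1} mod 11.
  i = 1 (α = 10): (10−4)(10−8)(10−2)(10−7) = 6·2·8·3 = 288 ≡ 2, so v_1 = 2^{−1} = 6 (mod 11).
  i = 2 (α = 4): (4−10)(4−8)(4−2)(4−7) = (−6)·(−4)·2·(−3) = −144 ≡ 10, so v_2 = 10^{−1} = 10 (mod 11).
  i = 3 (α = 8): (8−10)(8−4)(8−2)(8−7) = (−2)·4·6·1 = −48 ≡ 7, so v_3 = 7^{−1} = 8 (mod 11).
  i = 4 (α = 2): (2−10)(2−4)(2−8)(2−7) = (−8)·(−2)·(−6)·(−5) = 480 ≡ 7, so v_4 = 7^{−1} = 8 (mod 11).
  i = 5 (α = 7): (7−10)(7−4)(7−8)(7−2) = (−3)·3·(−1)·5 = 45 ≡ 1, so v_5 = 1^{−1} = 1 (mod 11).
  v = [6, 10, 8, 8, 1].
Step 2: syndromes of r = [8, 3, 3, 10, 6] (all sums mod 11).
  S_0 = Σ v_i r_i = 6·8 + 10·3 + 8·3 + 8·10 + 1·6 = 188 ≡ 1.
  S_1 = Σ v_i α_i r_i = 6·10·8 + 10·4·3 + 8·8·3 + 8·2·10 + 1·7·6 = 994 ≡ 4.
  α_i^2 mod 11 = [1, 5, 9, 4, 5].
  S_2 = Σ v_i α_i^2 r_i = 6·1·8 + 10·5·3 + 8·9·3 + 8·4·10 + 1·5·6 = 764 ≡ 5.
  S = (1, 4, 5) ≠ 0, so r is not a codeword (an error is present).
Step 3: locate the error. For a single error e at position i, S_ℓ = v_i·e·α_i^ℓ, so α_err = S_1/S_0.
  S_0^{−1} = 1^{−1} = 1 (mod 11), so α_err = 4·1 = 4 ≡ 4 = α_2. Error position i = 2.
  Consistency check: S_2/S_1 = 5·3 = 15 ≡ 4 = α_err ✓ (single-error assumption holds).
Step 4: error magnitude e = S_0/v_2 = S_0·∏_{j≠2}(α_2 − α_j) = 1·10 = 10 ≡ 10 (mod 11).
Step 5: correct position 2: c_2 = r_2 − e = 3 − 10 ≡ 4 (mod 11). Hence c = [8, 4, 3, 10, 6].
  Check: interpolating c through the α_i gives m(x) = 5 + 8·x (degree < 2) with m(α_i) = c_i for every i, so c is indeed a codeword.


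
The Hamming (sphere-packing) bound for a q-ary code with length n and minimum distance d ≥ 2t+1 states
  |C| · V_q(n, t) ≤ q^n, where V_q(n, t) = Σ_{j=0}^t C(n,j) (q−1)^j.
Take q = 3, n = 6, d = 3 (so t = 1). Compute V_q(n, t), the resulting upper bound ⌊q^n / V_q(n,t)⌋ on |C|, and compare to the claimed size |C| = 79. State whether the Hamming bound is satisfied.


V_q(n, t) = 13, q^n = 729, Hamming bound = 56, |C| = 79 > bound (violated).

Step 1: Compute V_q(n, t) = Σ_{j=0}^1 C(n, j) (q−1)^j.
  j = 0: C(6,0)·(2)^0 = 1·1 = 1.
  j = 1: C(6,1)·(2)^1 = 6·2 = 12.
  V_q(n, t) = 1 + 12 = 13.
Step 2: q^n = 3^6 = 729.
Step 3: Hamming bound ⌊q^n / V_q(n,t)⌋ = ⌊729/13⌋ = 56.
Step 4: Compare |C| = 79 to 56: violated.
The claimed |C| lies above the Hamming bound, so no 3-ary code of length 6 with d ≥ 3 can have 79 codewords.


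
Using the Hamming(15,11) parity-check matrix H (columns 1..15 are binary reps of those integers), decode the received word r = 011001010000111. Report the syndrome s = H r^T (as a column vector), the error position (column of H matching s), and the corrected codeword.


s = (0, 0, 1, 1)^T, error position = 3, corrected codeword c = 010001010000111

Compute s = H r^T mod 2 one row at a time:
  s_1 = 1 + 0 + 0 + 0 + 0 + 1 + 1 + 1 = 4 ≡ 0 (mod 2).
  s_2 = 0 + 0 + 1 + 0 + 0 + 1 + 1 + 1 = 4 ≡ 0 (mod 2).
  s_3 = 1 + 1 + 1 + 0 + 0 + 0 + 1 + 1 = 5 ≡ 1 (mod 2).
  s_4 = 0 + 1 + 0 + 0 + 0 + 0 + 1 + 1 = 3 ≡ 1 (mod 2).
s = (0, 0, 1, 1)^T — this equals column 3 of H (binary 0011), so error is at position 3.
Correct: flip bit 3 of r = 011001010000111 to get c = 010001010000111.


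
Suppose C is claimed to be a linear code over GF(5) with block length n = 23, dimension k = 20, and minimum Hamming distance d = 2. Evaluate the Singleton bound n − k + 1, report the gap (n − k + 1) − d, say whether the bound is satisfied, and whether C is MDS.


Singleton RHS = n − k + 1 = 4, slack = 2, bound satisfied, not MDS.

Singleton bound: d ≤ n − k + 1.
Here n = 23, k = 20, so n − k + 1 = 4.
Given d = 2, check d ≤ 4: YES.
Slack = (n − k + 1) − d = 2.
The code is NOT MDS (slack = 2 > 0).
Description: the claimed parameters are [23, 20, 2]_5; such a code would be non-MDS.


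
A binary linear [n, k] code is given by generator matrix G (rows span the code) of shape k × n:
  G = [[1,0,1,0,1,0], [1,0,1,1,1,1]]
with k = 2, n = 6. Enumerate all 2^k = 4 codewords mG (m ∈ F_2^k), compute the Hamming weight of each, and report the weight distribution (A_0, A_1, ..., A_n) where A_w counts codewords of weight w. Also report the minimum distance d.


Weight distribution: A_0 = 1, A_2 = 1, A_3 = 1, A_5 = 1. Minimum distance d = 2.

Enumerate all 2^2 = 4 messages m ∈ F_2^2.
For each, compute codeword c = mG in F_2^6, then tally its weight.
  m = 00 → c = 000000, weight = 0.
  m = 10 → c = 101010, weight = 3.
  m = 01 → c = 101111, weight = 5.
  m = 11 → c = 000101, weight = 2.
Tally weights:
  weight 0: 1 codewords.
  weight 2: 1 codewords.
  weight 3: 1 codewords.
  weight 5: 1 codewords.
Minimum distance d = smallest w > 0 with A_w > 0 = 2.
Sanity: Σ A_w = 4 = 2^2 = 4 ✓.


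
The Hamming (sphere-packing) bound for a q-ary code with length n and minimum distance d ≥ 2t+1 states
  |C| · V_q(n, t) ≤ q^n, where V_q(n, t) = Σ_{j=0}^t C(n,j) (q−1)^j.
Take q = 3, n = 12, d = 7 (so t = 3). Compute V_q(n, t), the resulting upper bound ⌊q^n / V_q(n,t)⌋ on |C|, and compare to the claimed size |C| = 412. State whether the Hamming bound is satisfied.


V_q(n, t) = 2049, q^n = 531441, Hamming bound = 259, |C| = 412 > bound (violated).

Step 1: Compute V_q(n, t) = Σ_{j=0}^3 C(n, j) (q−1)^j.
  j = 0: C(12,0)·(2)^0 = 1·1 = 1.
  j = 1: C(12,1)·(2)^1 = 12·2 = 24.
  j = 2: C(12,2)·(2)^2 = 66·4 = 264.
  j = 3: C(12,3)·(2)^3 = 220·8 = 1760.
  V_q(n, t) = 1 + 24 + 264 + 1760 = 2049.
Step 2: q^n = 3^12 = 531441.
Step 3: Hamming bound ⌊q^n / V_q(n,t)⌋ = ⌊531441/2049⌋ = 259.
Step 4: Compare |C| = 412 to 259: violated.
The claimed |C| lies above the Hamming bound, so no 3-ary code of length 12 with d ≥ 7 can have 412 codewords.


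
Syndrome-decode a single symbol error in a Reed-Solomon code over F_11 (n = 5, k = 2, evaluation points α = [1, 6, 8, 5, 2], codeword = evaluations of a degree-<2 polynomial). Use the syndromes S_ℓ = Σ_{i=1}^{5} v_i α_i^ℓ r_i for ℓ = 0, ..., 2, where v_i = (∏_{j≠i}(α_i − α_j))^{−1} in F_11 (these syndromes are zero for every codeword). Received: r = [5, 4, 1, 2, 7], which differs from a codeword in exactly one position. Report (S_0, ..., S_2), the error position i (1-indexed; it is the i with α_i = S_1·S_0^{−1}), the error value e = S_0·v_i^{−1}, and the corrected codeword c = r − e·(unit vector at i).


S = (7, 1, 8), error at position 3, error magnitude e = 4, c = [5, 4, 8, 2, 7].

Step 1: column multipliers v_i = (∏_{j≠i}(α_i − α_j))^{−1} mod 11.
  i = 1 (α = 1): (1−6)(1−8)(1−5)(1−2) = (−5)·(−7)·(−4)·(−1) = 140 ≡ 8, so v_1 = 8^{−1} = 7 (mod 11).
  i = 2 (α = 6): (6−1)(6−8)(6−5)(6−2) = 5·(−2)·1·4 = −40 ≡ 4, so v_2 = 4^{−1} = 3 (mod 11).
  i = 3 (α = 8): (8−1)(8−6)(8−5)(8−2) = 7·2·3·6 = 252 ≡ 10, so v_3 = 10^{−1} = 10 (mod 11).
  i = 4 (α = 5): (5−1)(5−6)(5−8)(5−2) = 4·(−1)·(−3)·3 = 36 ≡ 3, so v_4 = 3^{−1} = 4 (mod 11).
  i = 5 (α = 2): (2−1)(2−6)(2−8)(2−5) = 1·(−4)·(−6)·(−3) = −72 ≡ 5, so v_5 = 5^{−1} = 9 (mod 11).
  v = [7, 3, 10, 4, 9].
Step 2: syndromes of r = [5, 4, 1, 2, 7] (all sums mod 11).
  S_0 = Σ v_i r_i = 7·5 + 3·4 + 10·1 + 4·2 + 9·7 = 128 ≡ 7.
  S_1 = Σ v_i α_i r_i = 7·1·5 + 3·6·4 + 10·8·1 + 4·5·2 + 9·2·7 = 353 ≡ 1.
  α_i^2 mod 11 = [1, 3, 9, 3, 4].
  S_2 = Σ v_i α_i^2 r_i = 7·1·5 + 3·3·4 + 10·9·1 + 4·3·2 + 9·4·7 = 437 ≡ 8.
  S = (7, 1, 8) ≠ 0, so r is not a codeword (an error is present).
Step 3: locate the error. For a single error e at position i, S_ℓ = v_i·e·α_i^ℓ, so α_err = S_1/S_0.
  S_0^{−1} = 7^{−1} = 8 (mod 11), so α_err = 1·8 = 8 ≡ 8 = α_3. Error position i = 3.
  Consistency check: S_2/S_1 = 8·1 = 8 ≡ 8 = α_err ✓ (single-error assumption holds).
Step 4: error magnitude e = S_0/v_3 = S_0·∏_{j≠3}(α_3 − α_j) = 7·10 = 70 ≡ 4 (mod 11).
Step 5: correct position 3: c_3 = r_3 − e = 1 − 4 ≡ 8 (mod 11). Hence c = [5, 4, 8, 2, 7].
  Check: interpolating c through the α_i gives m(x) = 3 + 2·x (degree < 2) with m(α_i) = c_i for every i, so c is indeed a codeword.


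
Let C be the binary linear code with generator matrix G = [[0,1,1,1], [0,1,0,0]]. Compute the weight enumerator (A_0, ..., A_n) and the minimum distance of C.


Weight distribution: A_0 = 1, A_1 = 1, A_2 = 1, A_3 = 1. Minimum distance d = 1.

Enumerate all 2^2 = 4 messages m ∈ F_2^2.
For each, compute codeword c = mG in F_2^4, then tally its weight.
  m = 00 → c = 0000, weight = 0.
  m = 10 → c = 0111, weight = 3.
  m = 01 → c = 0100, weight = 1.
  m = 11 → c = 0011, weight = 2.
Tally weights:
  weight 0: 1 codewords.
  weight 1: 1 codewords.
  weight 2: 1 codewords.
  weight 3: 1 codewords.
Minimum distance d = smallest w > 0 with A_w > 0 = 1.
Sanity: Σ A_w = 4 = 2^2 = 4 ✓.


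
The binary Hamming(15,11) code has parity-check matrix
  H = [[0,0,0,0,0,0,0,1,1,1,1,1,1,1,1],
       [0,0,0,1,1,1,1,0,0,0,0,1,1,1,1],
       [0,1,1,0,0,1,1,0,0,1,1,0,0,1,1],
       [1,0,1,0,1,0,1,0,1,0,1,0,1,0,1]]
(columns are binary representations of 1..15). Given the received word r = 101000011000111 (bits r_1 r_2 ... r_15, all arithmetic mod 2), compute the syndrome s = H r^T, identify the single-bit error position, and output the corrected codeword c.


s = (1, 1, 1, 1)^T, error position = 15, corrected codeword c = 101000011000110

Compute s = H r^T mod 2 one row at a time:
  s_1 = 1 + 1 + 0 + 0 + 0 + 1 + 1 + 1 = 5 ≡ 1 (mod 2).
  s_2 = 0 + 0 + 0 + 0 + 0 + 1 + 1 + 1 = 3 ≡ 1 (mod 2).
  s_3 = 0 + 1 + 0 + 0 + 0 + 0 + 1 + 1 = 3 ≡ 1 (mod 2).
  s_4 = 1 + 1 + 0 + 0 + 1 + 0 + 1 + 1 = 5 ≡ 1 (mod 2).
s = (1, 1, 1, 1)^T — this equals column 15 of H (binary 1111), so error is at position 15.
Correct: flip bit 15 of r = 101000011000111 to get c = 101000011000110.


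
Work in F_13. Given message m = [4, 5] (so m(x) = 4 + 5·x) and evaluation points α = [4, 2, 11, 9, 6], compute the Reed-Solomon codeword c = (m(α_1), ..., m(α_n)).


c = [11, 1, 7, 10, 8]

Message polynomial: m(x) = 4 + 5·x (mod 13).
For each evaluation point α_i, compute m(α_i) mod 13:
  α_1 = 4: Horner steps 5 → 11, so m(4) = 11.
  α_2 = 2: Horner steps 5 → 1, so m(2) = 1.
  α_3 = 11: Horner steps 5 → 7, so m(11) = 7.
  α_4 = 9: Horner steps 5 → 10, so m(9) = 10.
  α_5 = 6: Horner steps 5 → 8, so m(6) = 8.
Codeword c = [11, 1, 7, 10, 8] ∈ F_13^5.


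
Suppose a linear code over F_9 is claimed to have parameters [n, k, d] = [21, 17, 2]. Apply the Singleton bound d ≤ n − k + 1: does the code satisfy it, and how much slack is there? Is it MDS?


Singleton RHS = n − k + 1 = 5, slack = 3, bound satisfied, not MDS.

Singleton bound: d ≤ n − k + 1.
Here n = 21, k = 17, so n − k + 1 = 5.
Given d = 2, check d ≤ 5: YES.
Slack = (n − k + 1) − d = 3.
The code is NOT MDS (slack = 3 > 0).
Description: the claimed parameters are [21, 17, 2]_9; such a code would be non-MDS.


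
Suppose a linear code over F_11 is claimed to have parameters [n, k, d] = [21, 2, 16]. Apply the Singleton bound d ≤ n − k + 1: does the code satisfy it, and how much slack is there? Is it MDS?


Singleton RHS = n − k + 1 = 20, slack = 4, bound satisfied, not MDS.

Singleton bound: d ≤ n − k + 1.
Here n = 21, k = 2, so n − k + 1 = 20.
Given d = 16, check d ≤ 20: YES.
Slack = (n − k + 1) − d = 4.
The code is NOT MDS (slack = 4 > 0).
Description: the claimed parameters are [21, 2, 16]_11; such a code would be non-MDS.


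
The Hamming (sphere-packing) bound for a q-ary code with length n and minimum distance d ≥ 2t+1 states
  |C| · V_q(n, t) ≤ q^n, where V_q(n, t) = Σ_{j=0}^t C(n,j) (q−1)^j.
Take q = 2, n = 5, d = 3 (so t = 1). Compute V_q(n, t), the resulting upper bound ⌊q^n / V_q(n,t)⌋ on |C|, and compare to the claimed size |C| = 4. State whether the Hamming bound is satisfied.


V_q(n, t) = 6, q^n = 32, Hamming bound = 5, |C| = 4 ≤ bound (satisfied).

Step 1: Compute V_q(n, t) = Σ_{j=0}^1 C(n, j) (q−1)^j.
  j = 0: C(5,0)·(1)^0 = 1·1 = 1.
  j = 1: C(5,1)·(1)^1 = 5·1 = 5.
  V_q(n, t) = 1 + 5 = 6.
Step 2: q^n = 2^5 = 32.
Step 3: Hamming bound ⌊q^n / V_q(n,t)⌋ = ⌊32/6⌋ = 5.
Step 4: Compare |C| = 4 to 5: satisfied.
The claimed |C| lies below the Hamming bound.


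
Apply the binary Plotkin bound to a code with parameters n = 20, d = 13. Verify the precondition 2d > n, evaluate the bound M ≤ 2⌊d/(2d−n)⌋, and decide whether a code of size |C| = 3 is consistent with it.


Plotkin bound M ≤ 4; given |C| = 3 ≤ bound (satisfied).

Check applicability: 2d = 26, n = 20.
2d − n = 6 > 0, so Plotkin applies.
Compute d/(2d−n) = 13/6 ≈ 2.1667.
⌊d/(2d−n)⌋ = 2.
Plotkin bound: M ≤ 2·2 = 4.
Given |C| = 3, check: satisfied.
This |C| is below the Plotkin bound.


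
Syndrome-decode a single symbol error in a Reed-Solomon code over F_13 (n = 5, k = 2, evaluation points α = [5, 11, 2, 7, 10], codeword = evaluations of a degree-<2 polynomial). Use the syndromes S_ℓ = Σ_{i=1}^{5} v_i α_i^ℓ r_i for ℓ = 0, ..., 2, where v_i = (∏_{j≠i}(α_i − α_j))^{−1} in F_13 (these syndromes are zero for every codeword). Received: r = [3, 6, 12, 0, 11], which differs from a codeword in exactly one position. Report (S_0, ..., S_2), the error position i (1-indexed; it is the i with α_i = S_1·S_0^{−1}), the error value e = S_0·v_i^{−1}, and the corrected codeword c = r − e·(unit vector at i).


S = (3, 2, 10), error at position 1, error magnitude e = 6, c = [10, 6, 12, 0, 11].

Step 1: column multipliers v_i = (∏_{j≠i}(α_i − α_j))^{−1} mod 13.
  i = 1 (α = 5): (5−11)(5−2)(5−7)(5−10) = (−6)·3·(−2)·(−5) = −180 ≡ 2, so v_1 = 2^{−1} = 7 (mod 13).
  i = 2 (α = 11): (11−5)(11−2)(11−7)(11−10) = 6·9·4·1 = 216 ≡ 8, so v_2 = 8^{−1} = 5 (mod 13).
  i = 3 (α = 2): (2−5)(2−11)(2−7)(2−10) = (−3)·(−9)·(−5)·(−8) = 1080 ≡ 1, so v_3 = 1^{−1} = 1 (mod 13).
  i = 4 (α = 7): (7−5)(7−11)(7−2)(7−10) = 2·(−4)·5·(−3) = 120 ≡ 3, so v_4 = 3^{−1} = 9 (mod 13).
  i = 5 (α = 10): (10−5)(10−11)(10−2)(10−7) = 5·(−1)·8·3 = −120 ≡ 10, so v_5 = 10^{−1} = 4 (mod 13).
  v = [7, 5, 1, 9, 4].
Step 2: syndromes of r = [3, 6, 12, 0, 11] (all sums mod 13).
  S_0 = Σ v_i r_i = 7·3 + 5·6 + 1·12 + 9·0 + 4·11 = 107 ≡ 3.
  S_1 = Σ v_i α_i r_i = 7·5·3 + 5·11·6 + 1·2·12 + 9·7·0 + 4·10·11 = 899 ≡ 2.
  α_i^2 mod 13 = [12, 4, 4, 10, 9].
  S_2 = Σ v_i α_i^2 r_i = 7·12·3 + 5·4·6 + 1·4·12 + 9·10·0 + 4·9·11 = 816 ≡ 10.
  S = (3, 2, 10) ≠ 0, so r is not a codeword (an error is present).
Step 3: locate the error. For a single error e at position i, S_ℓ = v_i·e·α_i^ℓ, so α_err = S_1/S_0.
  S_0^{−1} = 3^{−1} = 9 (mod 13), so α_err = 2·9 = 18 ≡ 5 = α_1. Error position i = 1.
  Consistency check: S_2/S_1 = 10·7 = 70 ≡ 5 = α_err ✓ (single-error assumption holds).
Step 4: error magnitude e = S_0/v_1 = S_0·∏_{j≠1}(α_1 − α_j) = 3·2 = 6 ≡ 6 (mod 13).
Step 5: correct position 1: c_1 = r_1 − e = 3 − 6 ≡ 10 (mod 13). Hence c = [10, 6, 12, 0, 11].
  Check: interpolating c through the α_i gives m(x) = 9 + 8·x (degree < 2) with m(α_i) = c_i for every i, so c is indeed a codeword.


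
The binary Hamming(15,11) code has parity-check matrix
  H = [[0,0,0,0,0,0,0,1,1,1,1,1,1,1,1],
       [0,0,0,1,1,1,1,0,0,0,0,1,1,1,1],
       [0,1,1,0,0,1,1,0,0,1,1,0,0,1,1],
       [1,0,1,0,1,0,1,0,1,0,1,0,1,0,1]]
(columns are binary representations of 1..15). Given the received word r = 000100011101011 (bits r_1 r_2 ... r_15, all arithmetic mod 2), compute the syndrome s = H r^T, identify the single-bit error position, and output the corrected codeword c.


s = (0, 0, 1, 0)^T, error position = 2, corrected codeword c = 010100011101011

Compute s = H r^T mod 2 one row at a time:
  s_1 = 1 + 1 + 1 + 0 + 1 + 0 + 1 + 1 = 6 ≡ 0 (mod 2).
  s_2 = 1 + 0 + 0 + 0 + 1 + 0 + 1 + 1 = 4 ≡ 0 (mod 2).
  s_3 = 0 + 0 + 0 + 0 + 1 + 0 + 1 + 1 = 3 ≡ 1 (mod 2).
  s_4 = 0 + 0 + 0 + 0 + 1 + 0 + 0 + 1 = 2 ≡ 0 (mod 2).
s = (0, 0, 1, 0)^T — this equals column 2 of H (binary 0010), so error is at position 2.
Correct: flip bit 2 of r = 000100011101011 to get c = 010100011101011.


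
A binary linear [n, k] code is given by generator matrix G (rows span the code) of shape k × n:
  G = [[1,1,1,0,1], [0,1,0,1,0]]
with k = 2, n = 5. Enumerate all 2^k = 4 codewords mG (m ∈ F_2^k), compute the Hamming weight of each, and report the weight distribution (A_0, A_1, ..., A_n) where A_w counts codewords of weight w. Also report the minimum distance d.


Weight distribution: A_0 = 1, A_2 = 1, A_4 = 2. Minimum distance d = 2.

Enumerate all 2^2 = 4 messages m ∈ F_2^2.
For each, compute codeword c = mG in F_2^5, then tally its weight.
  m = 00 → c = 00000, weight = 0.
  m = 10 → c = 11101, weight = 4.
  m = 01 → c = 01010, weight = 2.
  m = 11 → c = 10111, weight = 4.
Tally weights:
  weight 0: 1 codewords.
  weight 2: 1 codewords.
  weight 4: 2 codewords.
Minimum distance d = smallest w > 0 with A_w > 0 = 2.
Sanity: Σ A_w = 4 = 2^2 = 4 ✓.


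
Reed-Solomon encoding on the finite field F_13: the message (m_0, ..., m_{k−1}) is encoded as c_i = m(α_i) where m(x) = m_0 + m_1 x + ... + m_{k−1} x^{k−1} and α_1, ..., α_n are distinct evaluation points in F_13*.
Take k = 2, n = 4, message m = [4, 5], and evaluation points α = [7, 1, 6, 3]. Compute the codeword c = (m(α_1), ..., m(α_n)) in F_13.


c = [0, 9, 8, 6]

Message polynomial: m(x) = 4 + 5·x (mod 13).
For each evaluation point α_i, compute m(α_i) mod 13:
  α_1 = 7: Horner steps 5 → 0, so m(7) = 0.
  α_2 = 1: Horner steps 5 → 9, so m(1) = 9.
  α_3 = 6: Horner steps 5 → 8, so m(6) = 8.
  α_4 = 3: Horner steps 5 → 6, so m(3) = 6.
Codeword c = [0, 9, 8, 6] ∈ F_13^4.


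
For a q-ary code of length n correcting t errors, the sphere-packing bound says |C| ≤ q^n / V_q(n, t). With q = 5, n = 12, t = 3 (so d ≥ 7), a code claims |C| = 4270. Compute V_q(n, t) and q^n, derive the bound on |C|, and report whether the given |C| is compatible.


V_q(n, t) = 15185, q^n = 244140625, Hamming bound = 16077, |C| = 4270 ≤ bound (satisfied).

Step 1: Compute V_q(n, t) = Σ_{j=0}^3 C(n, j) (q−1)^j.
  j = 0: C(12,0)·(4)^0 = 1·1 = 1.
  j = 1: C(12,1)·(4)^1 = 12·4 = 48.
  j = 2: C(12,2)·(4)^2 = 66·16 = 1056.
  j = 3: C(12,3)·(4)^3 = 220·64 = 14080.
  V_q(n, t) = 1 + 48 + 1056 + 14080 = 15185.
Step 2: q^n = 5^12 = 244140625.
Step 3: Hamming bound ⌊q^n / V_q(n,t)⌋ = ⌊244140625/15185⌋ = 16077.
Step 4: Compare |C| = 4270 to 16077: satisfied.
The claimed |C| lies below the Hamming bound.


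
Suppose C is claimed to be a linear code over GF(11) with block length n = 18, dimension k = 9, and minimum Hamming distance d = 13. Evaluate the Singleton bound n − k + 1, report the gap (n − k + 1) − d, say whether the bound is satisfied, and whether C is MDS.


Singleton RHS = n − k + 1 = 10, slack = -3, bound violated (no such code; not MDS).

Singleton bound: d ≤ n − k + 1.
Here n = 18, k = 9, so n − k + 1 = 10.
Given d = 13, check d ≤ 10: NO.
Slack = (n − k + 1) − d = -3.
The slack is negative: d = 13 exceeds n − k + 1 = 10 by 3, so the Singleton bound is violated and no linear [18, 9, 13]_11 code can exist. In particular it is not MDS (MDS requires d = n − k + 1 exactly).
Description: the claimed parameters are [18, 9, 13]_11; such a code would be impossible (violates the Singleton bound).


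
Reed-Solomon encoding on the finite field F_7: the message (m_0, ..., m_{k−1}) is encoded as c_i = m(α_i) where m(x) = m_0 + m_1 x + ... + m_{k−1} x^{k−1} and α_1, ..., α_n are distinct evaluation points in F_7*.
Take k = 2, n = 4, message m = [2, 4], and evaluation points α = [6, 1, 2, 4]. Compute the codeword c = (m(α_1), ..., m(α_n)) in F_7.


c = [5, 6, 3, 4]

Message polynomial: m(x) = 2 + 4·x (mod 7).
For each evaluation point α_i, compute m(α_i) mod 7:
  α_1 = 6: Horner steps 4 → 5, so m(6) = 5.
  α_2 = 1: Horner steps 4 → 6, so m(1) = 6.
  α_3 = 2: Horner steps 4 → 3, so m(2) = 3.
  α_4 = 4: Horner steps 4 → 4, so m(4) = 4.
Codeword c = [5, 6, 3, 4] ∈ F_7^4.


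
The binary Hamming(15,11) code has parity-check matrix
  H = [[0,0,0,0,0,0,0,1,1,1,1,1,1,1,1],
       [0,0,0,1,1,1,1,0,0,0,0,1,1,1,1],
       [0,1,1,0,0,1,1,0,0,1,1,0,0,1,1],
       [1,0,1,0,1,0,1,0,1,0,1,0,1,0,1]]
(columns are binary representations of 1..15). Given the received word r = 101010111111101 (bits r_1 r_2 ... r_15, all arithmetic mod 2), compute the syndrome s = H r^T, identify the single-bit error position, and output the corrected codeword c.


s = (1, 1, 1, 0)^T, error position = 14, corrected codeword c = 101010111111111

Compute s = H r^T mod 2 one row at a time:
  s_1 = 1 + 1 + 1 + 1 + 1 + 1 + 0 + 1 = 7 ≡ 1 (mod 2).
  s_2 = 0 + 1 + 0 + 1 + 1 + 1 + 0 + 1 = 5 ≡ 1 (mod 2).
  s_3 = 0 + 1 + 0 + 1 + 1 + 1 + 0 + 1 = 5 ≡ 1 (mod 2).
  s_4 = 1 + 1 + 1 + 1 + 1 + 1 + 1 + 1 = 8 ≡ 0 (mod 2).
s = (1, 1, 1, 0)^T — this equals column 14 of H (binary 1110), so error is at position 14.
Correct: flip bit 14 of r = 101010111111101 to get c = 101010111111111.


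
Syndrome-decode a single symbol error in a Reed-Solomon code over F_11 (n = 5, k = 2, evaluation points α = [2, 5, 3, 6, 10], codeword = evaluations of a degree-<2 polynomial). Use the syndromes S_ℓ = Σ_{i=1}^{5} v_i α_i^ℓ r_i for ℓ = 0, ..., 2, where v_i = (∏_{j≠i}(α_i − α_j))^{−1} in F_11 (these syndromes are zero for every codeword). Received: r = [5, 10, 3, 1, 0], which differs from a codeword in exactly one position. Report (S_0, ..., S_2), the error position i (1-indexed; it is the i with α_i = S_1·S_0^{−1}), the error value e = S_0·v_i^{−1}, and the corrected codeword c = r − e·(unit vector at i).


S = (10, 5, 8), error at position 4, error magnitude e = 4, c = [5, 10, 3, 8, 0].

Step 1: column multipliers v_i = (∏_{j≠i}(α_i − α_j))^{−1} mod 11.
  i = 1 (α = 2): (2−5)(2−3)(2−6)(2−10) = (−3)·(−1)·(−4)·(−8) = 96 ≡ 8, so v_1 = 8^{−1} = 7 (mod 11).
  i = 2 (α = 5): (5−2)(5−3)(5−6)(5−10) = 3·2·(−1)·(−5) = 30 ≡ 8, so v_2 = 8^{−1} = 7 (mod 11).
  i = 3 (α = 3): (3−2)(3−5)(3−6)(3−10) = 1·(−2)·(−3)·(−7) = −42 ≡ 2, so v_3 = 2^{−1} = 6 (mod 11).
  i = 4 (α = 6): (6−2)(6−5)(6−3)(6−10) = 4·1·3·(−4) = −48 ≡ 7, so v_4 = 7^{−1} = 8 (mod 11).
  i = 5 (α = 10): (10−2)(10−5)(10−3)(10−6) = 8·5·7·4 = 1120 ≡ 9, so v_5 = 9^{−1} = 5 (mod 11).
  v = [7, 7, 6, 8, 5].
Step 2: syndromes of r = [5, 10, 3, 1, 0] (all sums mod 11).
  S_0 = Σ v_i r_i = 7·5 + 7·10 + 6·3 + 8·1 + 5·0 = 131 ≡ 10.
  S_1 = Σ v_i α_i r_i = 7·2·5 + 7·5·10 + 6·3·3 + 8·6·1 + 5·10·0 = 522 ≡ 5.
  α_i^2 mod 11 = [4, 3, 9, 3, 1].
  S_2 = Σ v_i α_i^2 r_i = 7·4·5 + 7·3·10 + 6·9·3 + 8·3·1 + 5·1·0 = 536 ≡ 8.
  S = (10, 5, 8) ≠ 0, so r is not a codeword (an error is present).
Step 3: locate the error. For a single error e at position i, S_ℓ = v_i·e·α_i^ℓ, so α_err = S_1/S_0.
  S_0^{−1} = 10^{−1} = 10 (mod 11), so α_err = 5·10 = 50 ≡ 6 = α_4. Error position i = 4.
  Consistency check: S_2/S_1 = 8·9 = 72 ≡ 6 = α_err ✓ (single-error assumption holds).
Step 4: error magnitude e = S_0/v_4 = S_0·∏_{j≠4}(α_4 − α_j) = 10·7 = 70 ≡ 4 (mod 11).
Step 5: correct position 4: c_4 = r_4 − e = 1 − 4 ≡ 8 (mod 11). Hence c = [5, 10, 3, 8, 0].
  Check: interpolating c through the α_i gives m(x) = 9 + 9·x (degree < 2) with m(α_i) = c_i for every i, so c is indeed a codeword.


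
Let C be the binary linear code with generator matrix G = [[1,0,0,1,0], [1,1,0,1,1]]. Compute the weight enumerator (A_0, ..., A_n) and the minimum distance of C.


Weight distribution: A_0 = 1, A_2 = 2, A_4 = 1. Minimum distance d = 2.

Enumerate all 2^2 = 4 messages m ∈ F_2^2.
For each, compute codeword c = mG in F_2^5, then tally its weight.
  m = 00 → c = 00000, weight = 0.
  m = 10 → c = 10010, weight = 2.
  m = 01 → c = 11011, weight = 4.
  m = 11 → c = 01001, weight = 2.
Tally weights:
  weight 0: 1 codewords.
  weight 2: 2 codewords.
  weight 4: 1 codewords.
Minimum distance d = smallest w > 0 with A_w > 0 = 2.
Sanity: Σ A_w = 4 = 2^2 = 4 ✓.
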